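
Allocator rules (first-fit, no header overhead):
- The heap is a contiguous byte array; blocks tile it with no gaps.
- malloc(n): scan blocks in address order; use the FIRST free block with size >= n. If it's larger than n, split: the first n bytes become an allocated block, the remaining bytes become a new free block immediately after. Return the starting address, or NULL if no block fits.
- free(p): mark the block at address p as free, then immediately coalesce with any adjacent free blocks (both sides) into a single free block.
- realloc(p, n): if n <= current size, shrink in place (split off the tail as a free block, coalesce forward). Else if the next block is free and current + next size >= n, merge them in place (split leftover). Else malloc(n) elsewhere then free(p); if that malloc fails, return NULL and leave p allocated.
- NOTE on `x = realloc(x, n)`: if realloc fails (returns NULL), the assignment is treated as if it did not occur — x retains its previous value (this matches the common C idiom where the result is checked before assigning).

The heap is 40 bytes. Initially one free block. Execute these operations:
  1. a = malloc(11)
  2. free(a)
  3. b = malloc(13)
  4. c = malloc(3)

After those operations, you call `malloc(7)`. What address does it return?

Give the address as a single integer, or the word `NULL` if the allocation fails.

Answer: 16

Derivation:
Op 1: a = malloc(11) -> a = 0; heap: [0-10 ALLOC][11-39 FREE]
Op 2: free(a) -> (freed a); heap: [0-39 FREE]
Op 3: b = malloc(13) -> b = 0; heap: [0-12 ALLOC][13-39 FREE]
Op 4: c = malloc(3) -> c = 13; heap: [0-12 ALLOC][13-15 ALLOC][16-39 FREE]
malloc(7): first-fit scan over [0-12 ALLOC][13-15 ALLOC][16-39 FREE] -> 16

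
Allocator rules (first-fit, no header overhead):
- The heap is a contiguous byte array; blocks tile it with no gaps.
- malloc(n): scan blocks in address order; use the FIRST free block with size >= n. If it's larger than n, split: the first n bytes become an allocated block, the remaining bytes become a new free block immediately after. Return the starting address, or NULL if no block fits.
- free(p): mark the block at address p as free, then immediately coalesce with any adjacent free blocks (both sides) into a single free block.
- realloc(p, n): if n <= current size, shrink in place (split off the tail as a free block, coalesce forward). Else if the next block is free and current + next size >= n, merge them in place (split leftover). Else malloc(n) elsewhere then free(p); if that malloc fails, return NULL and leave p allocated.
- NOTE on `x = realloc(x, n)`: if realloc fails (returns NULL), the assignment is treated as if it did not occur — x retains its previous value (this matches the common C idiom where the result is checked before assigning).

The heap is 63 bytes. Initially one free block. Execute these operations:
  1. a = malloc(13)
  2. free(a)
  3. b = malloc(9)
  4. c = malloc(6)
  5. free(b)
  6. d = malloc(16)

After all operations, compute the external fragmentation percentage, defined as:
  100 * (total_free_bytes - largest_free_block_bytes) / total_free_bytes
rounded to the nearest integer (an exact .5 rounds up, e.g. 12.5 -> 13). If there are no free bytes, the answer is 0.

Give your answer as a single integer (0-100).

Answer: 22

Derivation:
Op 1: a = malloc(13) -> a = 0; heap: [0-12 ALLOC][13-62 FREE]
Op 2: free(a) -> (freed a); heap: [0-62 FREE]
Op 3: b = malloc(9) -> b = 0; heap: [0-8 ALLOC][9-62 FREE]
Op 4: c = malloc(6) -> c = 9; heap: [0-8 ALLOC][9-14 ALLOC][15-62 FREE]
Op 5: free(b) -> (freed b); heap: [0-8 FREE][9-14 ALLOC][15-62 FREE]
Op 6: d = malloc(16) -> d = 15; heap: [0-8 FREE][9-14 ALLOC][15-30 ALLOC][31-62 FREE]
Free blocks: [9 32] total_free=41 largest=32 -> 100*(41-32)/41 = 900/41 ≈ 21.951 -> rounds to 22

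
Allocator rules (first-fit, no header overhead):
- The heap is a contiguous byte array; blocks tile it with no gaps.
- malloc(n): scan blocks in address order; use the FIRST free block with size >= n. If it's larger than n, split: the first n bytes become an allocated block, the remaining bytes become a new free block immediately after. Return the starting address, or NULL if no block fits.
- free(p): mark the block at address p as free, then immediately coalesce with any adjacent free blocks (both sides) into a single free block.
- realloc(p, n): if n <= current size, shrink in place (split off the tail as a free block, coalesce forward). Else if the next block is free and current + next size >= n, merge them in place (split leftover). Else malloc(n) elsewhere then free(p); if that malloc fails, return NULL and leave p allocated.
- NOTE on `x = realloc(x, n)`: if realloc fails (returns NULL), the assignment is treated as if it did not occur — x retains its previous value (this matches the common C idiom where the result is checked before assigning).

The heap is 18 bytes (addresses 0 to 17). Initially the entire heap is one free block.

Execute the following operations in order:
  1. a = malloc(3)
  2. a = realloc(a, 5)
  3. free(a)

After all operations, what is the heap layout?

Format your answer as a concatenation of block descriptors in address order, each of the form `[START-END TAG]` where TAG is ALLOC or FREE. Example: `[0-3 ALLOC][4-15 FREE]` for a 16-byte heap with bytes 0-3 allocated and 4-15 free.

Op 1: a = malloc(3) -> a = 0; heap: [0-2 ALLOC][3-17 FREE]
Op 2: a = realloc(a, 5) -> a = 0; heap: [0-4 ALLOC][5-17 FREE]
Op 3: free(a) -> (freed a); heap: [0-17 FREE]

Answer: [0-17 FREE]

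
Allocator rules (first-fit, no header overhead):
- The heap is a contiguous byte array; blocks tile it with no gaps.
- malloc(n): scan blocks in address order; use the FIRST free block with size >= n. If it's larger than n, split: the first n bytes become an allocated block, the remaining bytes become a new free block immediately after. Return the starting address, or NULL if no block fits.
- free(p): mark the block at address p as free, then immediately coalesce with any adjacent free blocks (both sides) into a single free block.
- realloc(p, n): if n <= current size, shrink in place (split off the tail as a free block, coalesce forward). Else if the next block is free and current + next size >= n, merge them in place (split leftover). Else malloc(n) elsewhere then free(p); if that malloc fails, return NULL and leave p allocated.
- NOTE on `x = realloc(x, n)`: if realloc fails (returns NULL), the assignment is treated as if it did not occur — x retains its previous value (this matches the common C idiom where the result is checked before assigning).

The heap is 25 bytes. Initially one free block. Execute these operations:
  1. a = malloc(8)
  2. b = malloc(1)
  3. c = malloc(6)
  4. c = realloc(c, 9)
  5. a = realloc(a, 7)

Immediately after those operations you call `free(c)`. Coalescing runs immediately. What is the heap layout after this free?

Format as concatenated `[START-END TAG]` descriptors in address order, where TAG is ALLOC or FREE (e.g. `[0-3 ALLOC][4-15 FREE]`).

Answer: [0-6 ALLOC][7-7 FREE][8-8 ALLOC][9-24 FREE]

Derivation:
Op 1: a = malloc(8) -> a = 0; heap: [0-7 ALLOC][8-24 FREE]
Op 2: b = malloc(1) -> b = 8; heap: [0-7 ALLOC][8-8 ALLOC][9-24 FREE]
Op 3: c = malloc(6) -> c = 9; heap: [0-7 ALLOC][8-8 ALLOC][9-14 ALLOC][15-24 FREE]
Op 4: c = realloc(c, 9) -> c = 9; heap: [0-7 ALLOC][8-8 ALLOC][9-17 ALLOC][18-24 FREE]
Op 5: a = realloc(a, 7) -> a = 0; heap: [0-6 ALLOC][7-7 FREE][8-8 ALLOC][9-17 ALLOC][18-24 FREE]
free(c): c = 9 -> block [9-17 ALLOC]; mark free, coalesce with adjacent free neighbors -> [0-6 ALLOC][7-7 FREE][8-8 ALLOC][9-24 FREE]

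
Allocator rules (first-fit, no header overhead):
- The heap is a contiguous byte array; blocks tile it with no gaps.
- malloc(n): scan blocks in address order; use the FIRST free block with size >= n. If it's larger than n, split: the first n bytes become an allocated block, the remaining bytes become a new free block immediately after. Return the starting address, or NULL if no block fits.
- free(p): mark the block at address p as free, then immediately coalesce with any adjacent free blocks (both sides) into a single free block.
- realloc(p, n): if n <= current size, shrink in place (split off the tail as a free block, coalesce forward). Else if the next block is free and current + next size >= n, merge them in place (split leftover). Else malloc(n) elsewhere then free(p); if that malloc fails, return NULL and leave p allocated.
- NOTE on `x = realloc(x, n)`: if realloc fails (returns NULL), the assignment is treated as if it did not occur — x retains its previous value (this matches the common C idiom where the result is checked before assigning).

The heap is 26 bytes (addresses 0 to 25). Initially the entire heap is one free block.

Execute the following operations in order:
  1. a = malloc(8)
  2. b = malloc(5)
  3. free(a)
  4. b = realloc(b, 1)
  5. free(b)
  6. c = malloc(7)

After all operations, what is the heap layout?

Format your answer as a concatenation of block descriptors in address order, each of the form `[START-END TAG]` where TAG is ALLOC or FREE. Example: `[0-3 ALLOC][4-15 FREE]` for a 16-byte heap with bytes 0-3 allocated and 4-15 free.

Op 1: a = malloc(8) -> a = 0; heap: [0-7 ALLOC][8-25 FREE]
Op 2: b = malloc(5) -> b = 8; heap: [0-7 ALLOC][8-12 ALLOC][13-25 FREE]
Op 3: free(a) -> (freed a); heap: [0-7 FREE][8-12 ALLOC][13-25 FREE]
Op 4: b = realloc(b, 1) -> b = 8; heap: [0-7 FREE][8-8 ALLOC][9-25 FREE]
Op 5: free(b) -> (freed b); heap: [0-25 FREE]
Op 6: c = malloc(7) -> c = 0; heap: [0-6 ALLOC][7-25 FREE]

Answer: [0-6 ALLOC][7-25 FREE]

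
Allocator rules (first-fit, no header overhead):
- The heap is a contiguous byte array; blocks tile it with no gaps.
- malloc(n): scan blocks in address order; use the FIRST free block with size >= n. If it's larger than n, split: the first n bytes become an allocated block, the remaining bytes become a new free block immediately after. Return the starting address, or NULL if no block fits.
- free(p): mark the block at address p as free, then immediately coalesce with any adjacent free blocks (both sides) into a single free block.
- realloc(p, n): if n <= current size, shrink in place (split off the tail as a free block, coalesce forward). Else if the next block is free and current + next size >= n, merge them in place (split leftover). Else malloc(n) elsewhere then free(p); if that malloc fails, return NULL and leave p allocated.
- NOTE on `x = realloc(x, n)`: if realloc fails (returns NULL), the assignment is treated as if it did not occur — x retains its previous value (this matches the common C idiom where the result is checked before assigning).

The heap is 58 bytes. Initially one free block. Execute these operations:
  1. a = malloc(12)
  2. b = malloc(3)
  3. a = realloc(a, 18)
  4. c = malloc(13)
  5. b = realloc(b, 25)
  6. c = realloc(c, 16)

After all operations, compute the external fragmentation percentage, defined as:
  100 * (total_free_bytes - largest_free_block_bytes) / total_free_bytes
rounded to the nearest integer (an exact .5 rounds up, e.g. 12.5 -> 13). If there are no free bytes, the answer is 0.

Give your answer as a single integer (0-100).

Op 1: a = malloc(12) -> a = 0; heap: [0-11 ALLOC][12-57 FREE]
Op 2: b = malloc(3) -> b = 12; heap: [0-11 ALLOC][12-14 ALLOC][15-57 FREE]
Op 3: a = realloc(a, 18) -> a = 15; heap: [0-11 FREE][12-14 ALLOC][15-32 ALLOC][33-57 FREE]
Op 4: c = malloc(13) -> c = 33; heap: [0-11 FREE][12-14 ALLOC][15-32 ALLOC][33-45 ALLOC][46-57 FREE]
Op 5: b = realloc(b, 25) -> NULL (b unchanged); heap: [0-11 FREE][12-14 ALLOC][15-32 ALLOC][33-45 ALLOC][46-57 FREE]
Op 6: c = realloc(c, 16) -> c = 33; heap: [0-11 FREE][12-14 ALLOC][15-32 ALLOC][33-48 ALLOC][49-57 FREE]
Free blocks: [12 9] total_free=21 largest=12 -> 100*(21-12)/21 = 900/21 ≈ 42.857 -> rounds to 43

Answer: 43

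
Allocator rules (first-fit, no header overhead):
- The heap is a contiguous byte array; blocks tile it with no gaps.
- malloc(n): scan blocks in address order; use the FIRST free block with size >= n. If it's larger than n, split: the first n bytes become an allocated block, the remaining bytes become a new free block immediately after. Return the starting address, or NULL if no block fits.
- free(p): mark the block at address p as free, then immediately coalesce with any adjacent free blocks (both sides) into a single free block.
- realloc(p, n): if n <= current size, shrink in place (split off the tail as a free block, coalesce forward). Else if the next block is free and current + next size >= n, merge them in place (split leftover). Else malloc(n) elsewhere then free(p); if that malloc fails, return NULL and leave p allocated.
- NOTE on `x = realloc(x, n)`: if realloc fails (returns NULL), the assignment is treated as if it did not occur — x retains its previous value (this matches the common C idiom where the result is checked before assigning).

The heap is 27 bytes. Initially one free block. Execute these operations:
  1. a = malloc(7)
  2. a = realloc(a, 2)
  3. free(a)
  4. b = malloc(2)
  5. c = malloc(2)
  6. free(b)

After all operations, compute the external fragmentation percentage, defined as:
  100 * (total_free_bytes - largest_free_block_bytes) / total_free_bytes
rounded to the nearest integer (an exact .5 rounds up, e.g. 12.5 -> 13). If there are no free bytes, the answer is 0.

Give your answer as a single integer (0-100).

Op 1: a = malloc(7) -> a = 0; heap: [0-6 ALLOC][7-26 FREE]
Op 2: a = realloc(a, 2) -> a = 0; heap: [0-1 ALLOC][2-26 FREE]
Op 3: free(a) -> (freed a); heap: [0-26 FREE]
Op 4: b = malloc(2) -> b = 0; heap: [0-1 ALLOC][2-26 FREE]
Op 5: c = malloc(2) -> c = 2; heap: [0-1 ALLOC][2-3 ALLOC][4-26 FREE]
Op 6: free(b) -> (freed b); heap: [0-1 FREE][2-3 ALLOC][4-26 FREE]
Free blocks: [2 23] total_free=25 largest=23 -> 100*(25-23)/25 = 200/25 = 8

Answer: 8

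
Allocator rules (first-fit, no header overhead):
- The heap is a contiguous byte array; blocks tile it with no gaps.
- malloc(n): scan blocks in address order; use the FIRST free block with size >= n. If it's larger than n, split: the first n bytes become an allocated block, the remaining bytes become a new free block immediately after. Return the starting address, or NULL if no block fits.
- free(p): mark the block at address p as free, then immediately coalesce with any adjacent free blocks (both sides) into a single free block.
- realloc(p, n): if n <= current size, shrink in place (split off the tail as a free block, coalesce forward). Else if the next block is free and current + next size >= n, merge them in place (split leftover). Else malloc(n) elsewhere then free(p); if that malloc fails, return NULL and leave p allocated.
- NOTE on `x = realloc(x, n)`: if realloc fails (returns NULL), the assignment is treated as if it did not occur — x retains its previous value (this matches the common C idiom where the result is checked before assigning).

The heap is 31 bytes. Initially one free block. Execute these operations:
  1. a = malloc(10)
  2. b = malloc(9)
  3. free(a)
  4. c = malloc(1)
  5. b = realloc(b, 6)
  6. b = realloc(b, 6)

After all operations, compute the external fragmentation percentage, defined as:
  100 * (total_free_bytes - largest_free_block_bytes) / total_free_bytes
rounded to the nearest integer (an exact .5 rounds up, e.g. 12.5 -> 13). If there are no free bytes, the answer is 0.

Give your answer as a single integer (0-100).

Op 1: a = malloc(10) -> a = 0; heap: [0-9 ALLOC][10-30 FREE]
Op 2: b = malloc(9) -> b = 10; heap: [0-9 ALLOC][10-18 ALLOC][19-30 FREE]
Op 3: free(a) -> (freed a); heap: [0-9 FREE][10-18 ALLOC][19-30 FREE]
Op 4: c = malloc(1) -> c = 0; heap: [0-0 ALLOC][1-9 FREE][10-18 ALLOC][19-30 FREE]
Op 5: b = realloc(b, 6) -> b = 10; heap: [0-0 ALLOC][1-9 FREE][10-15 ALLOC][16-30 FREE]
Op 6: b = realloc(b, 6) -> b = 10; heap: [0-0 ALLOC][1-9 FREE][10-15 ALLOC][16-30 FREE]
Free blocks: [9 15] total_free=24 largest=15 -> 100*(24-15)/24 = 900/24 = 37.5 -> rounds to 38

Answer: 38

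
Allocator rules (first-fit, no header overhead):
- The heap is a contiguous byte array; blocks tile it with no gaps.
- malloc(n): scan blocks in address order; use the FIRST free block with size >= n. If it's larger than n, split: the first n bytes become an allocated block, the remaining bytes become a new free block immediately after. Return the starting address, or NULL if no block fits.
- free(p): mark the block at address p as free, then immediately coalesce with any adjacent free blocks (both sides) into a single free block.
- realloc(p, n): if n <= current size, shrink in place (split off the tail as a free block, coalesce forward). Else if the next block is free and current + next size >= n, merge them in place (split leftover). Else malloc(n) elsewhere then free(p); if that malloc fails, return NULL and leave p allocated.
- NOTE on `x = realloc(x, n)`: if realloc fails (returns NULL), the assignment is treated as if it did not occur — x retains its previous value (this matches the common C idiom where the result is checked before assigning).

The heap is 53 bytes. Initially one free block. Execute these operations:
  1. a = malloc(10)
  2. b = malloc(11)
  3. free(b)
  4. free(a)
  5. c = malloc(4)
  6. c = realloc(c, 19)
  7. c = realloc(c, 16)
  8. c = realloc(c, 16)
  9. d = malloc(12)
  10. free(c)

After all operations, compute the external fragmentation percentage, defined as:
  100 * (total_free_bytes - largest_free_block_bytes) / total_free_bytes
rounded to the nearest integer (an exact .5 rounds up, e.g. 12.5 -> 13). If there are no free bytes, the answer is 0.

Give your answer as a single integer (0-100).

Op 1: a = malloc(10) -> a = 0; heap: [0-9 ALLOC][10-52 FREE]
Op 2: b = malloc(11) -> b = 10; heap: [0-9 ALLOC][10-20 ALLOC][21-52 FREE]
Op 3: free(b) -> (freed b); heap: [0-9 ALLOC][10-52 FREE]
Op 4: free(a) -> (freed a); heap: [0-52 FREE]
Op 5: c = malloc(4) -> c = 0; heap: [0-3 ALLOC][4-52 FREE]
Op 6: c = realloc(c, 19) -> c = 0; heap: [0-18 ALLOC][19-52 FREE]
Op 7: c = realloc(c, 16) -> c = 0; heap: [0-15 ALLOC][16-52 FREE]
Op 8: c = realloc(c, 16) -> c = 0; heap: [0-15 ALLOC][16-52 FREE]
Op 9: d = malloc(12) -> d = 16; heap: [0-15 ALLOC][16-27 ALLOC][28-52 FREE]
Op 10: free(c) -> (freed c); heap: [0-15 FREE][16-27 ALLOC][28-52 FREE]
Free blocks: [16 25] total_free=41 largest=25 -> 100*(41-25)/41 = 1600/41 ≈ 39.024 -> rounds to 39

Answer: 39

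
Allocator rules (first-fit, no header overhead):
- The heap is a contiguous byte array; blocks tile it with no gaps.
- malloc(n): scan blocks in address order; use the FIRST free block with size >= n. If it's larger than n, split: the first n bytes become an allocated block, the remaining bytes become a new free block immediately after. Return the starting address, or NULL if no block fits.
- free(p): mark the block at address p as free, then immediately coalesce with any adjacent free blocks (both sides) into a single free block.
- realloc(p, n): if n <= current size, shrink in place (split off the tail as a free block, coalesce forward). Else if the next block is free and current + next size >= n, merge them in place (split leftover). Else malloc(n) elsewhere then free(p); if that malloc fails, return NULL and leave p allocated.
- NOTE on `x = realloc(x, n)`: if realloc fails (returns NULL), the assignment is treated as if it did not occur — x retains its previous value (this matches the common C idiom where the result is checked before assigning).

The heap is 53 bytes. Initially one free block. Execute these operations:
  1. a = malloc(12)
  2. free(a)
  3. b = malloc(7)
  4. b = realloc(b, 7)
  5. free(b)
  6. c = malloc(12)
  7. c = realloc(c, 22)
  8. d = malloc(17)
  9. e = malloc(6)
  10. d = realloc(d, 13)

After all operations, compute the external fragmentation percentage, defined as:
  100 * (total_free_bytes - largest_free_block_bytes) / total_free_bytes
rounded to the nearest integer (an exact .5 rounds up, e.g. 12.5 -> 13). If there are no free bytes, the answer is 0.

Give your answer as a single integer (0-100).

Answer: 33

Derivation:
Op 1: a = malloc(12) -> a = 0; heap: [0-11 ALLOC][12-52 FREE]
Op 2: free(a) -> (freed a); heap: [0-52 FREE]
Op 3: b = malloc(7) -> b = 0; heap: [0-6 ALLOC][7-52 FREE]
Op 4: b = realloc(b, 7) -> b = 0; heap: [0-6 ALLOC][7-52 FREE]
Op 5: free(b) -> (freed b); heap: [0-52 FREE]
Op 6: c = malloc(12) -> c = 0; heap: [0-11 ALLOC][12-52 FREE]
Op 7: c = realloc(c, 22) -> c = 0; heap: [0-21 ALLOC][22-52 FREE]
Op 8: d = malloc(17) -> d = 22; heap: [0-21 ALLOC][22-38 ALLOC][39-52 FREE]
Op 9: e = malloc(6) -> e = 39; heap: [0-21 ALLOC][22-38 ALLOC][39-44 ALLOC][45-52 FREE]
Op 10: d = realloc(d, 13) -> d = 22; heap: [0-21 ALLOC][22-34 ALLOC][35-38 FREE][39-44 ALLOC][45-52 FREE]
Free blocks: [4 8] total_free=12 largest=8 -> 100*(12-8)/12 = 400/12 ≈ 33.333 -> rounds to 33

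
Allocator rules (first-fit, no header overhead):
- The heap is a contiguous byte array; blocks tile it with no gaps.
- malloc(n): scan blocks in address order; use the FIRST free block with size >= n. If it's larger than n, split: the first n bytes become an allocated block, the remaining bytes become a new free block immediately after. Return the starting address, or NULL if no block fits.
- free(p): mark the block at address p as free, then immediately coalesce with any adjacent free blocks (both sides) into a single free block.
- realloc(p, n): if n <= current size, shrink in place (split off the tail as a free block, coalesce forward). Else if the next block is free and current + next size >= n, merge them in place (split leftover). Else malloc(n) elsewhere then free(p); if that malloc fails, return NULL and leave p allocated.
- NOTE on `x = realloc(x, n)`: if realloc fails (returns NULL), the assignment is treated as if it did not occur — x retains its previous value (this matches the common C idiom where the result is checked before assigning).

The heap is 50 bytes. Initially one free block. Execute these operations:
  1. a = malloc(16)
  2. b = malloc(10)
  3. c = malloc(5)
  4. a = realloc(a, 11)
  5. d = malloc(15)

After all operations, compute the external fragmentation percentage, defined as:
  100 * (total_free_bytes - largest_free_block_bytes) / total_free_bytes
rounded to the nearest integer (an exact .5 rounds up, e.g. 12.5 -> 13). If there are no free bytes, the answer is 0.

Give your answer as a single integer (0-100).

Answer: 44

Derivation:
Op 1: a = malloc(16) -> a = 0; heap: [0-15 ALLOC][16-49 FREE]
Op 2: b = malloc(10) -> b = 16; heap: [0-15 ALLOC][16-25 ALLOC][26-49 FREE]
Op 3: c = malloc(5) -> c = 26; heap: [0-15 ALLOC][16-25 ALLOC][26-30 ALLOC][31-49 FREE]
Op 4: a = realloc(a, 11) -> a = 0; heap: [0-10 ALLOC][11-15 FREE][16-25 ALLOC][26-30 ALLOC][31-49 FREE]
Op 5: d = malloc(15) -> d = 31; heap: [0-10 ALLOC][11-15 FREE][16-25 ALLOC][26-30 ALLOC][31-45 ALLOC][46-49 FREE]
Free blocks: [5 4] total_free=9 largest=5 -> 100*(9-5)/9 = 400/9 ≈ 44.444 -> rounds to 44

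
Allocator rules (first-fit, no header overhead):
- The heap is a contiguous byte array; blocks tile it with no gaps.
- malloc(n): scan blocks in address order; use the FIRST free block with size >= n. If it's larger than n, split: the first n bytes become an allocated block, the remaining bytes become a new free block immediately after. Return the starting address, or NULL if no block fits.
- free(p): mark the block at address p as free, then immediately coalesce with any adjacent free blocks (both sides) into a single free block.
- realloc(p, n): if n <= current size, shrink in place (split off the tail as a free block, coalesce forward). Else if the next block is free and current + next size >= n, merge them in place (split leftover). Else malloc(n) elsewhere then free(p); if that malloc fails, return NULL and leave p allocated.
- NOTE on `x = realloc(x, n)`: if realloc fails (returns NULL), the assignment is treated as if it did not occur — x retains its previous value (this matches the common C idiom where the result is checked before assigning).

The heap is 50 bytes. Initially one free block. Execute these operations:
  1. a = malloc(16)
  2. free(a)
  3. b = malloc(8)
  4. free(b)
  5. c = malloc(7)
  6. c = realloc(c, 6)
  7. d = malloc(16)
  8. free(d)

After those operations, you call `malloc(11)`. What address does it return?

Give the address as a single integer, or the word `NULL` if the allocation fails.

Answer: 6

Derivation:
Op 1: a = malloc(16) -> a = 0; heap: [0-15 ALLOC][16-49 FREE]
Op 2: free(a) -> (freed a); heap: [0-49 FREE]
Op 3: b = malloc(8) -> b = 0; heap: [0-7 ALLOC][8-49 FREE]
Op 4: free(b) -> (freed b); heap: [0-49 FREE]
Op 5: c = malloc(7) -> c = 0; heap: [0-6 ALLOC][7-49 FREE]
Op 6: c = realloc(c, 6) -> c = 0; heap: [0-5 ALLOC][6-49 FREE]
Op 7: d = malloc(16) -> d = 6; heap: [0-5 ALLOC][6-21 ALLOC][22-49 FREE]
Op 8: free(d) -> (freed d); heap: [0-5 ALLOC][6-49 FREE]
malloc(11): first-fit scan over [0-5 ALLOC][6-49 FREE] -> 6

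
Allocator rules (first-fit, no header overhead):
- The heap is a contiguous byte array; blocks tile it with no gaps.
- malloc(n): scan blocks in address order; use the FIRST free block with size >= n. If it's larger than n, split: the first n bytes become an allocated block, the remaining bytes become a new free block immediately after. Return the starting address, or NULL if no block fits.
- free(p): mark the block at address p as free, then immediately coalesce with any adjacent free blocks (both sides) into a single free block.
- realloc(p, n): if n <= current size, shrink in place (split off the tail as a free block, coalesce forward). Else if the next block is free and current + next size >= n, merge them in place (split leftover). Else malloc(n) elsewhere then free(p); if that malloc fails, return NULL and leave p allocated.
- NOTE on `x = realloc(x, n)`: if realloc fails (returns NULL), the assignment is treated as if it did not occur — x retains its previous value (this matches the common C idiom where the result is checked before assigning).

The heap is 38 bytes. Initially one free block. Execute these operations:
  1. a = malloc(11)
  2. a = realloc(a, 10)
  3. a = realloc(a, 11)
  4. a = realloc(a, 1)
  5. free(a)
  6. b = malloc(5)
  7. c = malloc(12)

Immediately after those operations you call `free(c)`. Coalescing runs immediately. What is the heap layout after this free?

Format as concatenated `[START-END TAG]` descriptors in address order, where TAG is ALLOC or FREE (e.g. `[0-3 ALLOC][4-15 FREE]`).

Op 1: a = malloc(11) -> a = 0; heap: [0-10 ALLOC][11-37 FREE]
Op 2: a = realloc(a, 10) -> a = 0; heap: [0-9 ALLOC][10-37 FREE]
Op 3: a = realloc(a, 11) -> a = 0; heap: [0-10 ALLOC][11-37 FREE]
Op 4: a = realloc(a, 1) -> a = 0; heap: [0-0 ALLOC][1-37 FREE]
Op 5: free(a) -> (freed a); heap: [0-37 FREE]
Op 6: b = malloc(5) -> b = 0; heap: [0-4 ALLOC][5-37 FREE]
Op 7: c = malloc(12) -> c = 5; heap: [0-4 ALLOC][5-16 ALLOC][17-37 FREE]
free(c): c = 5 -> block [5-16 ALLOC]; mark free, coalesce with adjacent free neighbors -> [0-4 ALLOC][5-37 FREE]

Answer: [0-4 ALLOC][5-37 FREE]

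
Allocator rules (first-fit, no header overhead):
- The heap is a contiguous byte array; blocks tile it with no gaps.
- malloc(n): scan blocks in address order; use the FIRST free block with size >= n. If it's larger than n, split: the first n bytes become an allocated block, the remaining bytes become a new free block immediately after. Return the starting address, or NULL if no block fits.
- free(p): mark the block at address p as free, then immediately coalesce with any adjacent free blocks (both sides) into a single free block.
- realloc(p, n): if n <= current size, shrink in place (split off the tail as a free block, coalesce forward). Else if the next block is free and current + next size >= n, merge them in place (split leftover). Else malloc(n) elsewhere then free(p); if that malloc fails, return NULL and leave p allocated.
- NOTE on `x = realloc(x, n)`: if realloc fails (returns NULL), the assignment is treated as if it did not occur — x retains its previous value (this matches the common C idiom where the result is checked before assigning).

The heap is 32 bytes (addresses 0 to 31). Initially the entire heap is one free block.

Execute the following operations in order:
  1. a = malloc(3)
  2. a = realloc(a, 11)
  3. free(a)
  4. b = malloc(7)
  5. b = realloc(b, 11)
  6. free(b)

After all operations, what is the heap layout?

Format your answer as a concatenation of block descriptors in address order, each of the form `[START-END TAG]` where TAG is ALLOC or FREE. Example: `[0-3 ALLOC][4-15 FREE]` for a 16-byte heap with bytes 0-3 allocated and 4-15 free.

Answer: [0-31 FREE]

Derivation:
Op 1: a = malloc(3) -> a = 0; heap: [0-2 ALLOC][3-31 FREE]
Op 2: a = realloc(a, 11) -> a = 0; heap: [0-10 ALLOC][11-31 FREE]
Op 3: free(a) -> (freed a); heap: [0-31 FREE]
Op 4: b = malloc(7) -> b = 0; heap: [0-6 ALLOC][7-31 FREE]
Op 5: b = realloc(b, 11) -> b = 0; heap: [0-10 ALLOC][11-31 FREE]
Op 6: free(b) -> (freed b); heap: [0-31 FREE]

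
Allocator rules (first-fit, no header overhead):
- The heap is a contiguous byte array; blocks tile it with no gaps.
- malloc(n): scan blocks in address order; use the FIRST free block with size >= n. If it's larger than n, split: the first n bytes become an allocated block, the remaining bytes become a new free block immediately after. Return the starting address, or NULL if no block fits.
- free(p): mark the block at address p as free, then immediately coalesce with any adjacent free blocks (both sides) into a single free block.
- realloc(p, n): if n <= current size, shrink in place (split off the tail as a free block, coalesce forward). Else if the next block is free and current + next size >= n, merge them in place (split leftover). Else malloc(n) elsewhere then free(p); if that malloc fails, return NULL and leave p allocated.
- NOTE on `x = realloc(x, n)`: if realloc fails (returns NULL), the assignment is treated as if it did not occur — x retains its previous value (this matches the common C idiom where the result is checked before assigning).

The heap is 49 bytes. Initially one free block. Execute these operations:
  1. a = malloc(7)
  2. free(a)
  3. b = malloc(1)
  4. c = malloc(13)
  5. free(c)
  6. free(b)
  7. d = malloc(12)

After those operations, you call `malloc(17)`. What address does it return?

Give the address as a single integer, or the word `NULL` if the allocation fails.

Answer: 12

Derivation:
Op 1: a = malloc(7) -> a = 0; heap: [0-6 ALLOC][7-48 FREE]
Op 2: free(a) -> (freed a); heap: [0-48 FREE]
Op 3: b = malloc(1) -> b = 0; heap: [0-0 ALLOC][1-48 FREE]
Op 4: c = malloc(13) -> c = 1; heap: [0-0 ALLOC][1-13 ALLOC][14-48 FREE]
Op 5: free(c) -> (freed c); heap: [0-0 ALLOC][1-48 FREE]
Op 6: free(b) -> (freed b); heap: [0-48 FREE]
Op 7: d = malloc(12) -> d = 0; heap: [0-11 ALLOC][12-48 FREE]
malloc(17): first-fit scan over [0-11 ALLOC][12-48 FREE] -> 12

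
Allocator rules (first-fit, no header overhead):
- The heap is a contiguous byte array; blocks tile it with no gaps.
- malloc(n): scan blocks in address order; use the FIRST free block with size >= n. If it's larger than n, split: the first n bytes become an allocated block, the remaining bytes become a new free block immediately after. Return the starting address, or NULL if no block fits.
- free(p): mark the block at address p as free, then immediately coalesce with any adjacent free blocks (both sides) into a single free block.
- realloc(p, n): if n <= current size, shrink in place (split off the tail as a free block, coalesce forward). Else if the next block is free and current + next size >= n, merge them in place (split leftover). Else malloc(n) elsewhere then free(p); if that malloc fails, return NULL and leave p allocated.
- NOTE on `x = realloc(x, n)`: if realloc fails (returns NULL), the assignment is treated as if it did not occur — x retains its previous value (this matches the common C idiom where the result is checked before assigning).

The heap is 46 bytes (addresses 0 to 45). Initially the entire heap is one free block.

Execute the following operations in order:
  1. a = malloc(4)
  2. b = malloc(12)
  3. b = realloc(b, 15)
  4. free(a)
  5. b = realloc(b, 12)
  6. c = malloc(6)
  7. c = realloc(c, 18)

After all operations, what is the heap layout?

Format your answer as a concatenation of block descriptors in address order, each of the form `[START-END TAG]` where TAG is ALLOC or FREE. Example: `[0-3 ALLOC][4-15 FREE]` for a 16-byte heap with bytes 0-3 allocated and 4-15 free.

Op 1: a = malloc(4) -> a = 0; heap: [0-3 ALLOC][4-45 FREE]
Op 2: b = malloc(12) -> b = 4; heap: [0-3 ALLOC][4-15 ALLOC][16-45 FREE]
Op 3: b = realloc(b, 15) -> b = 4; heap: [0-3 ALLOC][4-18 ALLOC][19-45 FREE]
Op 4: free(a) -> (freed a); heap: [0-3 FREE][4-18 ALLOC][19-45 FREE]
Op 5: b = realloc(b, 12) -> b = 4; heap: [0-3 FREE][4-15 ALLOC][16-45 FREE]
Op 6: c = malloc(6) -> c = 16; heap: [0-3 FREE][4-15 ALLOC][16-21 ALLOC][22-45 FREE]
Op 7: c = realloc(c, 18) -> c = 16; heap: [0-3 FREE][4-15 ALLOC][16-33 ALLOC][34-45 FREE]

Answer: [0-3 FREE][4-15 ALLOC][16-33 ALLOC][34-45 FREE]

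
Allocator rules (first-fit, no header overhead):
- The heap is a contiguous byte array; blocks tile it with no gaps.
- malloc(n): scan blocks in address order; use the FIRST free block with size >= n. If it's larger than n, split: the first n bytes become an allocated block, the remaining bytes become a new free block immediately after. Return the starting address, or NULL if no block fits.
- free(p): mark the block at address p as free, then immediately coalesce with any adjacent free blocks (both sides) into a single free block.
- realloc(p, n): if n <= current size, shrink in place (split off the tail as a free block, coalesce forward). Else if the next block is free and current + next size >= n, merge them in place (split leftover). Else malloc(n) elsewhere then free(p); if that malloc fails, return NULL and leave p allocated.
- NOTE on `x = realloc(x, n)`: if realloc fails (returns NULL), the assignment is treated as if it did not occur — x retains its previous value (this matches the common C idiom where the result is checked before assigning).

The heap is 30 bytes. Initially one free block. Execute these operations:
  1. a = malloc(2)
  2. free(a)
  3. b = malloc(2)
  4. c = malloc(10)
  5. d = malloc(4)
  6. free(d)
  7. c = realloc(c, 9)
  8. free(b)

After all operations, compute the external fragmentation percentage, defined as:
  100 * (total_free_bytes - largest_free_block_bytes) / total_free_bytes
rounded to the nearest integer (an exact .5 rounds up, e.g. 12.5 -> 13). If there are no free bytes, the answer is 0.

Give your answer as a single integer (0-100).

Answer: 10

Derivation:
Op 1: a = malloc(2) -> a = 0; heap: [0-1 ALLOC][2-29 FREE]
Op 2: free(a) -> (freed a); heap: [0-29 FREE]
Op 3: b = malloc(2) -> b = 0; heap: [0-1 ALLOC][2-29 FREE]
Op 4: c = malloc(10) -> c = 2; heap: [0-1 ALLOC][2-11 ALLOC][12-29 FREE]
Op 5: d = malloc(4) -> d = 12; heap: [0-1 ALLOC][2-11 ALLOC][12-15 ALLOC][16-29 FREE]
Op 6: free(d) -> (freed d); heap: [0-1 ALLOC][2-11 ALLOC][12-29 FREE]
Op 7: c = realloc(c, 9) -> c = 2; heap: [0-1 ALLOC][2-10 ALLOC][11-29 FREE]
Op 8: free(b) -> (freed b); heap: [0-1 FREE][2-10 ALLOC][11-29 FREE]
Free blocks: [2 19] total_free=21 largest=19 -> 100*(21-19)/21 = 200/21 ≈ 9.524 -> rounds to 10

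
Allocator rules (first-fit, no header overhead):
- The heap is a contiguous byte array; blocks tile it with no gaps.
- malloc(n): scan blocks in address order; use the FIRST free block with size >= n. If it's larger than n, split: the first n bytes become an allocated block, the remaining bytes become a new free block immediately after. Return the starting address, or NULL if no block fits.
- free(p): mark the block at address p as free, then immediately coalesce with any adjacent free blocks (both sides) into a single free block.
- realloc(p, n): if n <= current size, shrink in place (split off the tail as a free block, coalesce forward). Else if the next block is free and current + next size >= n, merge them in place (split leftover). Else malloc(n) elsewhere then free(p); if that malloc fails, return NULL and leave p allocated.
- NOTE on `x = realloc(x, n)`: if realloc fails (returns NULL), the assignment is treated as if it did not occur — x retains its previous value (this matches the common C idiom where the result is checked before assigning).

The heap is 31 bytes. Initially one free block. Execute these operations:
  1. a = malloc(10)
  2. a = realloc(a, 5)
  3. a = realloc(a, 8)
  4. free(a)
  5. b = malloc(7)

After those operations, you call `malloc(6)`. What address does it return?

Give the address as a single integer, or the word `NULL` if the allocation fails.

Answer: 7

Derivation:
Op 1: a = malloc(10) -> a = 0; heap: [0-9 ALLOC][10-30 FREE]
Op 2: a = realloc(a, 5) -> a = 0; heap: [0-4 ALLOC][5-30 FREE]
Op 3: a = realloc(a, 8) -> a = 0; heap: [0-7 ALLOC][8-30 FREE]
Op 4: free(a) -> (freed a); heap: [0-30 FREE]
Op 5: b = malloc(7) -> b = 0; heap: [0-6 ALLOC][7-30 FREE]
malloc(6): first-fit scan over [0-6 ALLOC][7-30 FREE] -> 7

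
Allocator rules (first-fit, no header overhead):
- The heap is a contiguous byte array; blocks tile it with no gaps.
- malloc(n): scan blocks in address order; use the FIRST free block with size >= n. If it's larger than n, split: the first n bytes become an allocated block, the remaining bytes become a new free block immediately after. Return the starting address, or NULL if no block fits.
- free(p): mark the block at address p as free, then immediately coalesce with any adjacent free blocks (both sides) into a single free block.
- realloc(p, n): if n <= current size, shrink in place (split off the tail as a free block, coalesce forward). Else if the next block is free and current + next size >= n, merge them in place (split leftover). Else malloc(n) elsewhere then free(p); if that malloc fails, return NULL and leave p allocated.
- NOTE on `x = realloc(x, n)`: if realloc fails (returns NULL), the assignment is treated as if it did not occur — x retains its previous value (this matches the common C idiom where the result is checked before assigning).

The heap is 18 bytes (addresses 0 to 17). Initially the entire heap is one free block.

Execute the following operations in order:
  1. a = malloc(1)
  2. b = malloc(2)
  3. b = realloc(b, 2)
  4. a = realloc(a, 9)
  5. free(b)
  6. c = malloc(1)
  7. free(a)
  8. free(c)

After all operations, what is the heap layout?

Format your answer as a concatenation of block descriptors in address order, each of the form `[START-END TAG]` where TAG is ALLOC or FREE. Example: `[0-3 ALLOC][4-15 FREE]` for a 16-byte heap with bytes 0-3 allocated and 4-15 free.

Op 1: a = malloc(1) -> a = 0; heap: [0-0 ALLOC][1-17 FREE]
Op 2: b = malloc(2) -> b = 1; heap: [0-0 ALLOC][1-2 ALLOC][3-17 FREE]
Op 3: b = realloc(b, 2) -> b = 1; heap: [0-0 ALLOC][1-2 ALLOC][3-17 FREE]
Op 4: a = realloc(a, 9) -> a = 3; heap: [0-0 FREE][1-2 ALLOC][3-11 ALLOC][12-17 FREE]
Op 5: free(b) -> (freed b); heap: [0-2 FREE][3-11 ALLOC][12-17 FREE]
Op 6: c = malloc(1) -> c = 0; heap: [0-0 ALLOC][1-2 FREE][3-11 ALLOC][12-17 FREE]
Op 7: free(a) -> (freed a); heap: [0-0 ALLOC][1-17 FREE]
Op 8: free(c) -> (freed c); heap: [0-17 FREE]

Answer: [0-17 FREE]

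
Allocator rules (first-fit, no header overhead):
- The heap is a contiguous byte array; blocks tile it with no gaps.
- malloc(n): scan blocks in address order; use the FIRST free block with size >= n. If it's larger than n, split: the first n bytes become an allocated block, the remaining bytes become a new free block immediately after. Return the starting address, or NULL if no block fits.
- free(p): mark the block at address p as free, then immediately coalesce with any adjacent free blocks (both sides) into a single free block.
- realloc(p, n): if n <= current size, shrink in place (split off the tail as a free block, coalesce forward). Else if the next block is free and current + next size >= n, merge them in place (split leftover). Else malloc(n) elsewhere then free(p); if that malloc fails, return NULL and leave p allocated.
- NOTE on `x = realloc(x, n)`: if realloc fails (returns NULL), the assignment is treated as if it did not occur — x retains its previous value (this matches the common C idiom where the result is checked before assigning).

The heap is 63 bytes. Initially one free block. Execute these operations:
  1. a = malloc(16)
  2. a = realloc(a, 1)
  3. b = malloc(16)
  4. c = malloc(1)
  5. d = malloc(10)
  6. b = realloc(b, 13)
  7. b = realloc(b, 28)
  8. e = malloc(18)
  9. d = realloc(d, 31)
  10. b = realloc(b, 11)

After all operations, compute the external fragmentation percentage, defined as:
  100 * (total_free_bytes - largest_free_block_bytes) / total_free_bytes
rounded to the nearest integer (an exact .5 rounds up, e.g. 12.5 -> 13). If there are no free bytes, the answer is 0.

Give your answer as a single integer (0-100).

Answer: 40

Derivation:
Op 1: a = malloc(16) -> a = 0; heap: [0-15 ALLOC][16-62 FREE]
Op 2: a = realloc(a, 1) -> a = 0; heap: [0-0 ALLOC][1-62 FREE]
Op 3: b = malloc(16) -> b = 1; heap: [0-0 ALLOC][1-16 ALLOC][17-62 FREE]
Op 4: c = malloc(1) -> c = 17; heap: [0-0 ALLOC][1-16 ALLOC][17-17 ALLOC][18-62 FREE]
Op 5: d = malloc(10) -> d = 18; heap: [0-0 ALLOC][1-16 ALLOC][17-17 ALLOC][18-27 ALLOC][28-62 FREE]
Op 6: b = realloc(b, 13) -> b = 1; heap: [0-0 ALLOC][1-13 ALLOC][14-16 FREE][17-17 ALLOC][18-27 ALLOC][28-62 FREE]
Op 7: b = realloc(b, 28) -> b = 28; heap: [0-0 ALLOC][1-16 FREE][17-17 ALLOC][18-27 ALLOC][28-55 ALLOC][56-62 FREE]
Op 8: e = malloc(18) -> e = NULL; heap: [0-0 ALLOC][1-16 FREE][17-17 ALLOC][18-27 ALLOC][28-55 ALLOC][56-62 FREE]
Op 9: d = realloc(d, 31) -> NULL (d unchanged); heap: [0-0 ALLOC][1-16 FREE][17-17 ALLOC][18-27 ALLOC][28-55 ALLOC][56-62 FREE]
Op 10: b = realloc(b, 11) -> b = 28; heap: [0-0 ALLOC][1-16 FREE][17-17 ALLOC][18-27 ALLOC][28-38 ALLOC][39-62 FREE]
Free blocks: [16 24] total_free=40 largest=24 -> 100*(40-24)/40 = 1600/40 = 40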